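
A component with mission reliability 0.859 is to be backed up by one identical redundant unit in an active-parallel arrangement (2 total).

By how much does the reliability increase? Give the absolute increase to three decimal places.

0.121

R_before = 0.859
R_after = 1 − (1 − 0.859)^2 = 0.980
ΔR = 0.980 − 0.859 = 0.121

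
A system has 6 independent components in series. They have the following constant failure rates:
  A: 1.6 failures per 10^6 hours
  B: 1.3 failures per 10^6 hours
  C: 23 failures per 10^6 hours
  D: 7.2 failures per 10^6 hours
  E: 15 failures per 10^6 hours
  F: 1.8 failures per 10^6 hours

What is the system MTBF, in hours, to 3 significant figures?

Series of exponential components: λ_sys = Σ λ_i
λ_sys = 0.0000016 + 0.0000013 + 0.000023 + 0.0000072 + 0.000015 + 0.0000018 = 4.9900e-05 /h
MTBF = 1 / λ_sys = 20000 h

20000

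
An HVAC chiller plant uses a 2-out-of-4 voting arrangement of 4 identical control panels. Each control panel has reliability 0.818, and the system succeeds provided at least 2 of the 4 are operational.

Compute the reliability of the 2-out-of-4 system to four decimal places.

R = Σ_{i=2}^{4} C(4,i) p^i (1−p)^{4−i} with p = 0.818
C(4,2)·0.818^2·0.182^2 = 0.132984
C(4,3)·0.818^3·0.182^1 = 0.398466
C(4,4)·0.818^4·0.182^0 = 0.447727
Sum = 0.9792

0.9792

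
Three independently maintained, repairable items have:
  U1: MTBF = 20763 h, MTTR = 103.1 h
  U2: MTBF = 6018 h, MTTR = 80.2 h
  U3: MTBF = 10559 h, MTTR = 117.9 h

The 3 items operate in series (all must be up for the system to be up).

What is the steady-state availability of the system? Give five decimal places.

0.97113

A(U1) = MTBF/(MTBF+MTTR) = 20763/(20763+103.1) = 0.995059
A(U2) = MTBF/(MTBF+MTTR) = 6018/(6018+80.2) = 0.986849
A(U3) = MTBF/(MTBF+MTTR) = 10559/(10559+117.9) = 0.988957
Series availability: 0.995059 × 0.986849 × 0.988957 = 0.97113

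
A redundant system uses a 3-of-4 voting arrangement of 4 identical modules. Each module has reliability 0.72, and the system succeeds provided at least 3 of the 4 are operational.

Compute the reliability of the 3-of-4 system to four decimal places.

0.6868

R = Σ_{i=3}^{4} C(4,i) p^i (1−p)^{4−i} with p = 0.72
C(4,3)·0.72^3·0.28^1 = 0.418038
C(4,4)·0.72^4·0.28^0 = 0.268739
Sum = 0.6868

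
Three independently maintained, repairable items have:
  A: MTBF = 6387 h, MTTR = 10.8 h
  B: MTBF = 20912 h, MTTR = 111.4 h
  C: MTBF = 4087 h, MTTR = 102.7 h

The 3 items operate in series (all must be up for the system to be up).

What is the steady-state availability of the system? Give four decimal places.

A(A) = MTBF/(MTBF+MTTR) = 6387/(6387+10.8) = 0.998312
A(B) = MTBF/(MTBF+MTTR) = 20912/(20912+111.4) = 0.994701
A(C) = MTBF/(MTBF+MTTR) = 4087/(4087+102.7) = 0.975488
Series availability: 0.998312 × 0.994701 × 0.975488 = 0.9687

0.9687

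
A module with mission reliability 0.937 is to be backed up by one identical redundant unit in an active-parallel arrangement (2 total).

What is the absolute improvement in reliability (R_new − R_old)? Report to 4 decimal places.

R_before = 0.937
R_after = 1 − (1 − 0.937)^2 = 0.9960
ΔR = 0.9960 − 0.937 = 0.0590

0.0590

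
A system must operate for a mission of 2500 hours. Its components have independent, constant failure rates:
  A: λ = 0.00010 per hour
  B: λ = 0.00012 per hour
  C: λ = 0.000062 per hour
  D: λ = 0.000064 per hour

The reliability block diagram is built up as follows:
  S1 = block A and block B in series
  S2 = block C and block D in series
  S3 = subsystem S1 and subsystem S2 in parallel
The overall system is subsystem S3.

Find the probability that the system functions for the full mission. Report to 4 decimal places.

R(A) = exp(−0.00010 × 2500) = 0.778801
R(B) = exp(−0.00012 × 2500) = 0.740818
R(C) = exp(−0.000062 × 2500) = 0.856415
R(D) = exp(−0.000064 × 2500) = 0.852144
Series (A and B): 0.778801 × 0.740818 = 0.576950
Series (C and D): 0.856415 × 0.852144 = 0.729789
Parallel ([0.576950] and [0.729789]): 1 − (1 − 0.576950)(1 − 0.729789) = 0.8857

0.8857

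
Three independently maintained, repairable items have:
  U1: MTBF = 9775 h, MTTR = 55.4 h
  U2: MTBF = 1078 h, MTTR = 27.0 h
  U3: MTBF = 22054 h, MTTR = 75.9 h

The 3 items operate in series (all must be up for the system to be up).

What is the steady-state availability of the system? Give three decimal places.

A(U1) = MTBF/(MTBF+MTTR) = 9775/(9775+55.4) = 0.994364
A(U2) = MTBF/(MTBF+MTTR) = 1078/(1078+27.0) = 0.975566
A(U3) = MTBF/(MTBF+MTTR) = 22054/(22054+75.9) = 0.996570
Series availability: 0.994364 × 0.975566 × 0.996570 = 0.967

0.967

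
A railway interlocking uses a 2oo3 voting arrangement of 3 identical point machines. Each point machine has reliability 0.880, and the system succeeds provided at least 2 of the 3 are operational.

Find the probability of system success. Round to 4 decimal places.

0.9603

R = Σ_{i=2}^{3} C(3,i) p^i (1−p)^{3−i} with p = 0.880
C(3,2)·0.880^2·0.120^1 = 0.278784
C(3,3)·0.880^3·0.120^0 = 0.681472
Sum = 0.9603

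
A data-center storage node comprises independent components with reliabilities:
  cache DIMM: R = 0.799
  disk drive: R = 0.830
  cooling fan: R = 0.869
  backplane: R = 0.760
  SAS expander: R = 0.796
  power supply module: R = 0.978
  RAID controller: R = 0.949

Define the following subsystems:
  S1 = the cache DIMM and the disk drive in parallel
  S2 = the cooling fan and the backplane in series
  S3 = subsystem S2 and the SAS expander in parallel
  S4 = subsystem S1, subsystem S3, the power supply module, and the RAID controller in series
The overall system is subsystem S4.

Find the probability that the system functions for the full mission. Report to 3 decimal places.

Parallel (cache DIMM and disk drive): 1 − (1 − 0.79900)(1 − 0.83000) = 0.96583
Series (cooling fan and backplane): 0.86900 × 0.76000 = 0.66044
Parallel ([0.66044] and SAS expander): 1 − (1 − 0.66044)(1 − 0.79600) = 0.93073
Series ([0.96583], [0.93073], power supply module, and RAID controller): 0.96583 × 0.93073 × 0.97800 × 0.94900 = 0.834

0.834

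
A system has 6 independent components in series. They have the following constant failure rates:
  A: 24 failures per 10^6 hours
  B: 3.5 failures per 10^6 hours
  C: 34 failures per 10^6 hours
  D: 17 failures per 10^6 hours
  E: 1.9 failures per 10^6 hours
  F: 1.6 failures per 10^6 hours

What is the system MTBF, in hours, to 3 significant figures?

12200

Series of exponential components: λ_sys = Σ λ_i
λ_sys = 0.000024 + 0.0000035 + 0.000034 + 0.000017 + 0.0000019 + 0.0000016 = 8.2000e-05 /h
MTBF = 1 / λ_sys = 12200 h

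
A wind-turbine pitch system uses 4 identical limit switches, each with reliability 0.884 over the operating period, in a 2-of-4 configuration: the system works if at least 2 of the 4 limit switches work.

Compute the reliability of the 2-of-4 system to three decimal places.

R = Σ_{i=2}^{4} C(4,i) p^i (1−p)^{4−i} with p = 0.884
C(4,2)·0.884^2·0.116^2 = 0.06309
C(4,3)·0.884^3·0.116^1 = 0.32053
C(4,4)·0.884^4·0.116^0 = 0.61067
Sum = 0.994

0.994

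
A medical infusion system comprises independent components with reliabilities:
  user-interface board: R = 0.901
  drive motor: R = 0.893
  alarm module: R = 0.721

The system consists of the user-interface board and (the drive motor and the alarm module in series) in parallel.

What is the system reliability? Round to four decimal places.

Series (drive motor and alarm module): 0.893000 × 0.721000 = 0.643853
Parallel (user-interface board and [0.643853]): 1 − (1 − 0.901000)(1 − 0.643853) = 0.9647

0.9647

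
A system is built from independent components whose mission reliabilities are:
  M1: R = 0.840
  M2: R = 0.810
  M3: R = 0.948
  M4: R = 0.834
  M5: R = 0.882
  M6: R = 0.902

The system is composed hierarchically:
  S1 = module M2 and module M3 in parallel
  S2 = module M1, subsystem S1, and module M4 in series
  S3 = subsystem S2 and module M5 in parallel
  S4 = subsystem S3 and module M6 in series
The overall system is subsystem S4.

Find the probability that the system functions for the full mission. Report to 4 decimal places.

Parallel (M2 and M3): 1 − (1 − 0.810000)(1 − 0.948000) = 0.990120
Series (M1, [0.990120], and M4): 0.840000 × 0.990120 × 0.834000 = 0.693638
Parallel ([0.693638] and M5): 1 − (1 − 0.693638)(1 − 0.882000) = 0.963849
Series ([0.963849] and M6): 0.963849 × 0.902000 = 0.8694

0.8694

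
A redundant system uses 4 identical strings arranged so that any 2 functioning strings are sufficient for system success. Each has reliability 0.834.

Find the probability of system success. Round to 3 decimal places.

0.984

R = Σ_{i=2}^{4} C(4,i) p^i (1−p)^{4−i} with p = 0.834
C(4,2)·0.834^2·0.166^2 = 0.11500
C(4,3)·0.834^3·0.166^1 = 0.38518
C(4,4)·0.834^4·0.166^0 = 0.48380
Sum = 0.984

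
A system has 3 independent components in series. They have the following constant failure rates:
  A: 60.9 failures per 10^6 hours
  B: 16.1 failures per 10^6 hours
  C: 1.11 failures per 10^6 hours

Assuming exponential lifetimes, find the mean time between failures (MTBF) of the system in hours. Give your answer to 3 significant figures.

12800

Series of exponential components: λ_sys = Σ λ_i
λ_sys = 0.0000609 + 0.0000161 + 0.00000111 = 7.8110e-05 /h
MTBF = 1 / λ_sys = 12800 h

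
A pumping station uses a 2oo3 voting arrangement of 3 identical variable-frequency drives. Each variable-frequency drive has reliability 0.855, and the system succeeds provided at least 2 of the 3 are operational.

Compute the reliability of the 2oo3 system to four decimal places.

0.9430

R = Σ_{i=2}^{3} C(3,i) p^i (1−p)^{3−i} with p = 0.855
C(3,2)·0.855^2·0.145^1 = 0.317996
C(3,3)·0.855^3·0.145^0 = 0.625026
Sum = 0.9430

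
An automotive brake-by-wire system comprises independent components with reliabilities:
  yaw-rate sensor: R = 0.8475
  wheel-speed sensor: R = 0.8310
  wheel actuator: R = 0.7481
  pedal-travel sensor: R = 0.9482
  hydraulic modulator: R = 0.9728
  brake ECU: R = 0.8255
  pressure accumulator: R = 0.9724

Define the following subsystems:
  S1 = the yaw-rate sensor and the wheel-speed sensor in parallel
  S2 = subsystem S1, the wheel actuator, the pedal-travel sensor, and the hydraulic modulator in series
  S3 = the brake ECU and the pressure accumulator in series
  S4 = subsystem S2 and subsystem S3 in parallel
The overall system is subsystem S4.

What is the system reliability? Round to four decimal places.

0.9353

Parallel (yaw-rate sensor and wheel-speed sensor): 1 − (1 − 0.847500)(1 − 0.831000) = 0.974228
Series ([0.974228], wheel actuator, pedal-travel sensor, and hydraulic modulator): 0.974228 × 0.748100 × 0.948200 × 0.972800 = 0.672270
Series (brake ECU and pressure accumulator): 0.825500 × 0.972400 = 0.802716
Parallel ([0.672270] and [0.802716]): 1 − (1 − 0.672270)(1 − 0.802716) = 0.9353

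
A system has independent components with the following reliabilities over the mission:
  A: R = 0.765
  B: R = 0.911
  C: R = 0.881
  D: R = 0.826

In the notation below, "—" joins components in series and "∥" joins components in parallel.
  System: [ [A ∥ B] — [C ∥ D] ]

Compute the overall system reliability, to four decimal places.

Parallel (A and B): 1 − (1 − 0.765000)(1 − 0.911000) = 0.979085
Parallel (C and D): 1 − (1 − 0.881000)(1 − 0.826000) = 0.979294
Series ([0.979085] and [0.979294]): 0.979085 × 0.979294 = 0.9588

0.9588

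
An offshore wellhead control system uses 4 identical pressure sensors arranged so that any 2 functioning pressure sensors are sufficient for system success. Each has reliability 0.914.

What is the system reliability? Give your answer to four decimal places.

0.9976

R = Σ_{i=2}^{4} C(4,i) p^i (1−p)^{4−i} with p = 0.914
C(4,2)·0.914^2·0.086^2 = 0.037072
C(4,3)·0.914^3·0.086^1 = 0.262662
C(4,4)·0.914^4·0.086^0 = 0.697886
Sum = 0.9976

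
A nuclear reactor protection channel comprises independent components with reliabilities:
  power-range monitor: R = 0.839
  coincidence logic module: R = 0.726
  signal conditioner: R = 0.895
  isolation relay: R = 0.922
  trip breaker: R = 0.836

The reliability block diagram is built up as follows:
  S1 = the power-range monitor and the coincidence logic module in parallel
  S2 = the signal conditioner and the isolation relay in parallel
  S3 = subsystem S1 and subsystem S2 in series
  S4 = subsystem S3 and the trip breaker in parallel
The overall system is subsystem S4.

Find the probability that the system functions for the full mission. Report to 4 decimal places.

Parallel (power-range monitor and coincidence logic module): 1 − (1 − 0.839000)(1 − 0.726000) = 0.955886
Parallel (signal conditioner and isolation relay): 1 − (1 − 0.895000)(1 − 0.922000) = 0.991810
Series ([0.955886] and [0.991810]): 0.955886 × 0.991810 = 0.948057
Parallel ([0.948057] and trip breaker): 1 − (1 − 0.948057)(1 − 0.836000) = 0.9915

0.9915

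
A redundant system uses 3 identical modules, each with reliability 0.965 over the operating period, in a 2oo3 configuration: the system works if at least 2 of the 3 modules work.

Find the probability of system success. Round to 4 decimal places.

R = Σ_{i=2}^{3} C(3,i) p^i (1−p)^{3−i} with p = 0.965
C(3,2)·0.965^2·0.035^1 = 0.097779
C(3,3)·0.965^3·0.035^0 = 0.898632
Sum = 0.9964

0.9964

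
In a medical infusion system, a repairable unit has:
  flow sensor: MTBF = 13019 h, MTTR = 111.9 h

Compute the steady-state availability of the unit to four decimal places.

0.9915

A(flow sensor) = MTBF/(MTBF+MTTR) = 13019/(13019+111.9) = 0.9915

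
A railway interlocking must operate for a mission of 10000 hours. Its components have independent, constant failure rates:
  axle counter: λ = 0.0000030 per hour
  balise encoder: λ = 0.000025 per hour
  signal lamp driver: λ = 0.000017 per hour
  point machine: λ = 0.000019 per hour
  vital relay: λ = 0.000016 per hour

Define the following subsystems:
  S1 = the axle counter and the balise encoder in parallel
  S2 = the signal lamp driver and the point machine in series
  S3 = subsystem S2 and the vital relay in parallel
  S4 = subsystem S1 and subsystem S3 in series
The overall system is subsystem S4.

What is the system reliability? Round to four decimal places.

R(axle counter) = exp(−0.0000030 × 10000) = 0.970446
R(balise encoder) = exp(−0.000025 × 10000) = 0.778801
R(signal lamp driver) = exp(−0.000017 × 10000) = 0.843665
R(point machine) = exp(−0.000019 × 10000) = 0.826959
R(vital relay) = exp(−0.000016 × 10000) = 0.852144
Parallel (axle counter and balise encoder): 1 − (1 − 0.970446)(1 − 0.778801) = 0.993463
Series (signal lamp driver and point machine): 0.843665 × 0.826959 = 0.697676
Parallel ([0.697676] and vital relay): 1 − (1 − 0.697676)(1 − 0.852144) = 0.955300
Series ([0.993463] and [0.955300]): 0.993463 × 0.955300 = 0.9491

0.9491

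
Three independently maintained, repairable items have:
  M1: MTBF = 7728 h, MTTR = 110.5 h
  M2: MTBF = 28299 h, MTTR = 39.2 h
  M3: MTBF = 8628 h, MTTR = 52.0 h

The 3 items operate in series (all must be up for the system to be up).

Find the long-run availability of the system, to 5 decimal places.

0.97864

A(M1) = MTBF/(MTBF+MTTR) = 7728/(7728+110.5) = 0.985903
A(M2) = MTBF/(MTBF+MTTR) = 28299/(28299+39.2) = 0.998617
A(M3) = MTBF/(MTBF+MTTR) = 8628/(8628+52.0) = 0.994009
Series availability: 0.985903 × 0.998617 × 0.994009 = 0.97864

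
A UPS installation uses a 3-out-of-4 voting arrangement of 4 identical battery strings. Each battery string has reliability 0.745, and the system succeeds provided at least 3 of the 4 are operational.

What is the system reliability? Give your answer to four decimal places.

0.7298

R = Σ_{i=3}^{4} C(4,i) p^i (1−p)^{4−i} with p = 0.745
C(4,3)·0.745^3·0.255^1 = 0.421763
C(4,4)·0.745^4·0.255^0 = 0.308053
Sum = 0.7298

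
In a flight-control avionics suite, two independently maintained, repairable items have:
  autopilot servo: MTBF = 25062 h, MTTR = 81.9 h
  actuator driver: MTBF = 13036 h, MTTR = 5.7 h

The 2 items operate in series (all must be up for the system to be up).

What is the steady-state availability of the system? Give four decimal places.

A(autopilot servo) = MTBF/(MTBF+MTTR) = 25062/(25062+81.9) = 0.996743
A(actuator driver) = MTBF/(MTBF+MTTR) = 13036/(13036+5.7) = 0.999563
Series availability: 0.996743 × 0.999563 = 0.9963

0.9963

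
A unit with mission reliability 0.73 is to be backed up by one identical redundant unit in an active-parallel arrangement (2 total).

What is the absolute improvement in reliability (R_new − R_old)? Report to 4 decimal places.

R_before = 0.73
R_after = 1 − (1 − 0.73)^2 = 0.9271
ΔR = 0.9271 − 0.73 = 0.1971

0.1971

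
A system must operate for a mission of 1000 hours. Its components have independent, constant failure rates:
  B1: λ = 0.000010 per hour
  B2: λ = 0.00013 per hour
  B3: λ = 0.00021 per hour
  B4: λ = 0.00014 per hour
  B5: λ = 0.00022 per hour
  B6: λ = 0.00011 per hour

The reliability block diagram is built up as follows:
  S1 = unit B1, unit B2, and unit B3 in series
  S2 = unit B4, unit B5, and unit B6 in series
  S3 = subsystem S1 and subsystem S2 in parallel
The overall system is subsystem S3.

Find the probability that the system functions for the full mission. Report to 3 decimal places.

R(B1) = exp(−0.000010 × 1000) = 0.99005
R(B2) = exp(−0.00013 × 1000) = 0.87810
R(B3) = exp(−0.00021 × 1000) = 0.81058
R(B4) = exp(−0.00014 × 1000) = 0.86936
R(B5) = exp(−0.00022 × 1000) = 0.80252
R(B6) = exp(−0.00011 × 1000) = 0.89583
Series (B1, B2, and B3): 0.99005 × 0.87810 × 0.81058 = 0.70469
Series (B4, B5, and B6): 0.86936 × 0.80252 × 0.89583 = 0.62500
Parallel ([0.70469] and [0.62500]): 1 − (1 − 0.70469)(1 − 0.62500) = 0.889

0.889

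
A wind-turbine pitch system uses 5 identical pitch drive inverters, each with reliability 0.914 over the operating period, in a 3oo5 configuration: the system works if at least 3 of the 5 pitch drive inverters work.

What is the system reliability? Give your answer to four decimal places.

R = Σ_{i=3}^{5} C(5,i) p^i (1−p)^{5−i} with p = 0.914
C(5,3)·0.914^3·0.086^2 = 0.056472
C(5,4)·0.914^4·0.086^1 = 0.300091
C(5,5)·0.914^5·0.086^0 = 0.637868
Sum = 0.9944

0.9944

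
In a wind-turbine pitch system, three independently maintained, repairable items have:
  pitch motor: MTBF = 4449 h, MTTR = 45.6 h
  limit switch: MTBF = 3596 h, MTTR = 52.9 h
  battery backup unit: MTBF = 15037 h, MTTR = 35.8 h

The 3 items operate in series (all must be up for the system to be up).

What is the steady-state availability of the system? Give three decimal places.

A(pitch motor) = MTBF/(MTBF+MTTR) = 4449/(4449+45.6) = 0.989854
A(limit switch) = MTBF/(MTBF+MTTR) = 3596/(3596+52.9) = 0.985502
A(battery backup unit) = MTBF/(MTBF+MTTR) = 15037/(15037+35.8) = 0.997625
Series availability: 0.989854 × 0.985502 × 0.997625 = 0.973

0.973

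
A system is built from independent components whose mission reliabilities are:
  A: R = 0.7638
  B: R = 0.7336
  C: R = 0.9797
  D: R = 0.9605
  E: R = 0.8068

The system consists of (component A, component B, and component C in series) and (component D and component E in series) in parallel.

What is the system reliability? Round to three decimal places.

Series (A, B, and C): 0.76380 × 0.73360 × 0.97970 = 0.54895
Series (D and E): 0.96050 × 0.80680 = 0.77493
Parallel ([0.54895] and [0.77493]): 1 − (1 − 0.54895)(1 − 0.77493) = 0.898

0.898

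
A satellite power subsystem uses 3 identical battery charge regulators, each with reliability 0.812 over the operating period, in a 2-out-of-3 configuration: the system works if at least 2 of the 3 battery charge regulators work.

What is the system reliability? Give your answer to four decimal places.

0.9073

R = Σ_{i=2}^{3} C(3,i) p^i (1−p)^{3−i} with p = 0.812
C(3,2)·0.812^2·0.188^1 = 0.371870
C(3,3)·0.812^3·0.188^0 = 0.535387
Sum = 0.9073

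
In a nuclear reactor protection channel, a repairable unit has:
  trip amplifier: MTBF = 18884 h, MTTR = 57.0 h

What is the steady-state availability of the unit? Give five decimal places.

A(trip amplifier) = MTBF/(MTBF+MTTR) = 18884/(18884+57.0) = 0.99699

0.99699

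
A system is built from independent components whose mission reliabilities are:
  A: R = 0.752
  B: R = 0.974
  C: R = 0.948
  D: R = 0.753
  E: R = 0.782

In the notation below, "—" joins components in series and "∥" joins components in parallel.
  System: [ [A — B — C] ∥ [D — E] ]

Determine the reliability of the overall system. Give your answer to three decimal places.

0.874

Series (A, B, and C): 0.75200 × 0.97400 × 0.94800 = 0.69436
Series (D and E): 0.75300 × 0.78200 = 0.58885
Parallel ([0.69436] and [0.58885]): 1 − (1 − 0.69436)(1 − 0.58885) = 0.874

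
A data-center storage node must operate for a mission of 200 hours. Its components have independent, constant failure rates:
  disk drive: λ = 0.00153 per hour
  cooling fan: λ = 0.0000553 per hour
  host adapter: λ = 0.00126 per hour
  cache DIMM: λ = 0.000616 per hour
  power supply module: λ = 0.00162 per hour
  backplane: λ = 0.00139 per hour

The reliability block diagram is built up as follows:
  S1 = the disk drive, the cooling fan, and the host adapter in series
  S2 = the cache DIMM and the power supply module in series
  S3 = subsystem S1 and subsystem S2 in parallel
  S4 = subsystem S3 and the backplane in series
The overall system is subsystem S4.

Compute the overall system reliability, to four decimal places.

R(disk drive) = exp(−0.00153 × 200) = 0.736387
R(cooling fan) = exp(−0.0000553 × 200) = 0.989001
R(host adapter) = exp(−0.00126 × 200) = 0.777245
R(cache DIMM) = exp(−0.000616 × 200) = 0.884087
R(power supply module) = exp(−0.00162 × 200) = 0.723250
R(backplane) = exp(−0.00139 × 200) = 0.757297
Series (disk drive, cooling fan, and host adapter): 0.736387 × 0.989001 × 0.777245 = 0.566058
Series (cache DIMM and power supply module): 0.884087 × 0.723250 = 0.639416
Parallel ([0.566058] and [0.639416]): 1 − (1 − 0.566058)(1 − 0.639416) = 0.843527
Series ([0.843527] and backplane): 0.843527 × 0.757297 = 0.6388

0.6388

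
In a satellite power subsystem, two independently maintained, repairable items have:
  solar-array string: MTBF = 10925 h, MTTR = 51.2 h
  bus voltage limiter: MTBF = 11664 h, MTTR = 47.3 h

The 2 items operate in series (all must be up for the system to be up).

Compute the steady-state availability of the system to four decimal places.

A(solar-array string) = MTBF/(MTBF+MTTR) = 10925/(10925+51.2) = 0.995335
A(bus voltage limiter) = MTBF/(MTBF+MTTR) = 11664/(11664+47.3) = 0.995961
Series availability: 0.995335 × 0.995961 = 0.9913

0.9913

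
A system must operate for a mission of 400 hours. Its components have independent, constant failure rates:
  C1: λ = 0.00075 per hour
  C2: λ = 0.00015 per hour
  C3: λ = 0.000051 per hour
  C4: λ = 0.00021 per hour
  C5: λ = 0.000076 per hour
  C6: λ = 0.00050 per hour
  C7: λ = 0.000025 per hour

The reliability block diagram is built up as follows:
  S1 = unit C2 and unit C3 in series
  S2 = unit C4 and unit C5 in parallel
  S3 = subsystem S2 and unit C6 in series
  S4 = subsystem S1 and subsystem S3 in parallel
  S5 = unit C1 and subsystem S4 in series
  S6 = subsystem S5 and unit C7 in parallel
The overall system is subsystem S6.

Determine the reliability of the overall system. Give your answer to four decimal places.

0.9973

R(C1) = exp(−0.00075 × 400) = 0.740818
R(C2) = exp(−0.00015 × 400) = 0.941765
R(C3) = exp(−0.000051 × 400) = 0.979807
R(C4) = exp(−0.00021 × 400) = 0.919431
R(C5) = exp(−0.000076 × 400) = 0.970057
R(C6) = exp(−0.00050 × 400) = 0.818731
R(C7) = exp(−0.000025 × 400) = 0.990050
Series (C2 and C3): 0.941765 × 0.979807 = 0.922748
Parallel (C4 and C5): 1 − (1 − 0.919431)(1 − 0.970057) = 0.997588
Series ([0.997588] and C6): 0.997588 × 0.818731 = 0.816756
Parallel ([0.922748] and [0.816756]): 1 − (1 − 0.922748)(1 − 0.816756) = 0.985844
Series (C1 and [0.985844]): 0.740818 × 0.985844 = 0.730331
Parallel ([0.730331] and C7): 1 − (1 − 0.730331)(1 − 0.990050) = 0.9973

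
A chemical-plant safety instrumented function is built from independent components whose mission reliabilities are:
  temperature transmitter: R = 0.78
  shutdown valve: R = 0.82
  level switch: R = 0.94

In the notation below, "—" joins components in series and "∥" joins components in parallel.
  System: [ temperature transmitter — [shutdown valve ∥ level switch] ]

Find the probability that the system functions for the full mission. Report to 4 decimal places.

Parallel (shutdown valve and level switch): 1 − (1 − 0.820000)(1 − 0.940000) = 0.989200
Series (temperature transmitter and [0.989200]): 0.780000 × 0.989200 = 0.7716

0.7716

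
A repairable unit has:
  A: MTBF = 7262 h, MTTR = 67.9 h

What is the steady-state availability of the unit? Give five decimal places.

0.99074

A(A) = MTBF/(MTBF+MTTR) = 7262/(7262+67.9) = 0.99074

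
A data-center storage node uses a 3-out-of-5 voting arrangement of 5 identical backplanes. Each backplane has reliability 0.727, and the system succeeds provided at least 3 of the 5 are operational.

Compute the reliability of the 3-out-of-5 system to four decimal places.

R = Σ_{i=3}^{5} C(5,i) p^i (1−p)^{5−i} with p = 0.727
C(5,3)·0.727^3·0.273^2 = 0.286371
C(5,4)·0.727^4·0.273^1 = 0.381303
C(5,5)·0.727^5·0.273^0 = 0.203082
Sum = 0.8708

0.8708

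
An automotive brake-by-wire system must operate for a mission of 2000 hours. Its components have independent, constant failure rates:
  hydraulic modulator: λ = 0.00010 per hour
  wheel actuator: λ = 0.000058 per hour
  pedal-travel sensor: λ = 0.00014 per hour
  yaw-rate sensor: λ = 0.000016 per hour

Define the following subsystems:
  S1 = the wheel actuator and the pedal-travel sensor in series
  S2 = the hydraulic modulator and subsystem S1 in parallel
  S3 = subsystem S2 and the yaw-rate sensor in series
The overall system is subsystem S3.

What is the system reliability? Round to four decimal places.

R(hydraulic modulator) = exp(−0.00010 × 2000) = 0.818731
R(wheel actuator) = exp(−0.000058 × 2000) = 0.890475
R(pedal-travel sensor) = exp(−0.00014 × 2000) = 0.755784
R(yaw-rate sensor) = exp(−0.000016 × 2000) = 0.968507
Series (wheel actuator and pedal-travel sensor): 0.890475 × 0.755784 = 0.673007
Parallel (hydraulic modulator and [0.673007]): 1 − (1 − 0.818731)(1 − 0.673007) = 0.940726
Series ([0.940726] and yaw-rate sensor): 0.940726 × 0.968507 = 0.9111

0.9111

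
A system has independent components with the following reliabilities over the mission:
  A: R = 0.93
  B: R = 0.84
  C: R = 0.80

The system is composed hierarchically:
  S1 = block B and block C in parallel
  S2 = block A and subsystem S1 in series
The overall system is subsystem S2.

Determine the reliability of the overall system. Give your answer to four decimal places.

0.9002

Parallel (B and C): 1 − (1 − 0.840000)(1 − 0.800000) = 0.968000
Series (A and [0.968000]): 0.930000 × 0.968000 = 0.9002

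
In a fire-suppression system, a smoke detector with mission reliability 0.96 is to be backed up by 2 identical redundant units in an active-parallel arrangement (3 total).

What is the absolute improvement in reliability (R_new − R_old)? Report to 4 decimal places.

R_before = 0.96
R_after = 1 − (1 − 0.96)^3 = 0.9999
ΔR = 0.9999 − 0.96 = 0.0399

0.0399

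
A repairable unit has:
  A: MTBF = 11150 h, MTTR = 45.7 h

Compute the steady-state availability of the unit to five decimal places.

A(A) = MTBF/(MTBF+MTTR) = 11150/(11150+45.7) = 0.99592

0.99592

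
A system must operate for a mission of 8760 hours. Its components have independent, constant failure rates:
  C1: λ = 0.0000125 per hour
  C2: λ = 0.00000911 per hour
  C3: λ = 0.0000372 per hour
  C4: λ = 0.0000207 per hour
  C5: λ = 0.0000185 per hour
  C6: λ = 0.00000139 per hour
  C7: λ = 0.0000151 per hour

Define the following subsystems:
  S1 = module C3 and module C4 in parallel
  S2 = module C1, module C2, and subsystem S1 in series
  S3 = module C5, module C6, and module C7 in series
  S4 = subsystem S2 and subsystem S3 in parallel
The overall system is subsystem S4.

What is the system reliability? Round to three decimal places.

0.944

R(C1) = exp(−0.0000125 × 8760) = 0.89628
R(C2) = exp(−0.00000911 × 8760) = 0.92330
R(C3) = exp(−0.0000372 × 8760) = 0.72190
R(C4) = exp(−0.0000207 × 8760) = 0.83416
R(C5) = exp(−0.0000185 × 8760) = 0.85039
R(C6) = exp(−0.00000139 × 8760) = 0.98790
R(C7) = exp(−0.0000151 × 8760) = 0.87610
Parallel (C3 and C4): 1 − (1 − 0.72190)(1 − 0.83416) = 0.95388
Series (C1, C2, and [0.95388]): 0.89628 × 0.92330 × 0.95388 = 0.78937
Series (C5, C6, and C7): 0.85039 × 0.98790 × 0.87610 = 0.73601
Parallel ([0.78937] and [0.73601]): 1 − (1 − 0.78937)(1 − 0.73601) = 0.944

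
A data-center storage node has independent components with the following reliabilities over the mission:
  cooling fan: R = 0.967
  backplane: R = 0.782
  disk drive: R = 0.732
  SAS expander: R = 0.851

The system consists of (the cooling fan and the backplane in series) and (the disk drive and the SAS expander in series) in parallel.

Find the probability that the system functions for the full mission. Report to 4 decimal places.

0.9081

Series (cooling fan and backplane): 0.967000 × 0.782000 = 0.756194
Series (disk drive and SAS expander): 0.732000 × 0.851000 = 0.622932
Parallel ([0.756194] and [0.622932]): 1 − (1 − 0.756194)(1 − 0.622932) = 0.9081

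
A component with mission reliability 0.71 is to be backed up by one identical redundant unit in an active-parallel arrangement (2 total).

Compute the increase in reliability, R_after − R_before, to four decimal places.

R_before = 0.71
R_after = 1 − (1 − 0.71)^2 = 0.9159
ΔR = 0.9159 − 0.71 = 0.2059

0.2059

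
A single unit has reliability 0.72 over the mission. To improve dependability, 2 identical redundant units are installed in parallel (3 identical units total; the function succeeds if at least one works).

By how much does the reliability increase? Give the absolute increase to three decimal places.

R_before = 0.72
R_after = 1 − (1 − 0.72)^3 = 0.978
ΔR = 0.978 − 0.72 = 0.258

0.258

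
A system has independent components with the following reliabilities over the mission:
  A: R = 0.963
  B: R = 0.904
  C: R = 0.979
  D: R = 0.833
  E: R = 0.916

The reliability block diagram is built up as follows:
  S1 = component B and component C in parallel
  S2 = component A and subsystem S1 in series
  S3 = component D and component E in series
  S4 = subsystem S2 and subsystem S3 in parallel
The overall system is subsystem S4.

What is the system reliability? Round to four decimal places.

0.9908

Parallel (B and C): 1 − (1 − 0.904000)(1 − 0.979000) = 0.997984
Series (A and [0.997984]): 0.963000 × 0.997984 = 0.961059
Series (D and E): 0.833000 × 0.916000 = 0.763028
Parallel ([0.961059] and [0.763028]): 1 − (1 − 0.961059)(1 − 0.763028) = 0.9908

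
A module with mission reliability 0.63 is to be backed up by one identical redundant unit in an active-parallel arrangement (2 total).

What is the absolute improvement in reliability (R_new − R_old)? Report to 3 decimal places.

0.233

R_before = 0.63
R_after = 1 − (1 − 0.63)^2 = 0.863
ΔR = 0.863 − 0.63 = 0.233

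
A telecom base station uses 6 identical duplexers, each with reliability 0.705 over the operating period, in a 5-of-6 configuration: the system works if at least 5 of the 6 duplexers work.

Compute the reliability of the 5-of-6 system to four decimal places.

0.4310

R = Σ_{i=5}^{6} C(6,i) p^i (1−p)^{6−i} with p = 0.705
C(6,5)·0.705^5·0.295^1 = 0.308261
C(6,6)·0.705^6·0.295^0 = 0.122782
Sum = 0.4310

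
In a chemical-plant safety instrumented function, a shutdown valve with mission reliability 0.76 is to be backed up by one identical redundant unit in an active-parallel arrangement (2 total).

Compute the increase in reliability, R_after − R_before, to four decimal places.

0.1824

R_before = 0.76
R_after = 1 − (1 − 0.76)^2 = 0.9424
ΔR = 0.9424 − 0.76 = 0.1824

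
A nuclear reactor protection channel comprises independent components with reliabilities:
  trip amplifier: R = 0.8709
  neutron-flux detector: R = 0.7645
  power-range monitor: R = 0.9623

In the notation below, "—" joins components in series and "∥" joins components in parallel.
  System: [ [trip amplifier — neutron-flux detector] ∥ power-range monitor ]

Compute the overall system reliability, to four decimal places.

Series (trip amplifier and neutron-flux detector): 0.870900 × 0.764500 = 0.665803
Parallel ([0.665803] and power-range monitor): 1 − (1 − 0.665803)(1 − 0.962300) = 0.9874

0.9874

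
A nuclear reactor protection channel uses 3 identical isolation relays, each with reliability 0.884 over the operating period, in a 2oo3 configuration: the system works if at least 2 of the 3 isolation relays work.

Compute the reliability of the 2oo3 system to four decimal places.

R = Σ_{i=2}^{3} C(3,i) p^i (1−p)^{3−i} with p = 0.884
C(3,2)·0.884^2·0.116^1 = 0.271947
C(3,3)·0.884^3·0.116^0 = 0.690807
Sum = 0.9628

0.9628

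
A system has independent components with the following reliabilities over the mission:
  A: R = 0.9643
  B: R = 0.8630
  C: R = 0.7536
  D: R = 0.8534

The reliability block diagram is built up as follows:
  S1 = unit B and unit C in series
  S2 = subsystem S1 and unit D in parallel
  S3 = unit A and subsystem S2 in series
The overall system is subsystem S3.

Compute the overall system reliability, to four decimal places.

Series (B and C): 0.863000 × 0.753600 = 0.650357
Parallel ([0.650357] and D): 1 − (1 − 0.650357)(1 − 0.853400) = 0.948742
Series (A and [0.948742]): 0.964300 × 0.948742 = 0.9149

0.9149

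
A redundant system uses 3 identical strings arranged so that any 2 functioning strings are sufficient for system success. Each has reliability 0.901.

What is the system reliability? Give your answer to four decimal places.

0.9725

R = Σ_{i=2}^{3} C(3,i) p^i (1−p)^{3−i} with p = 0.901
C(3,2)·0.901^2·0.099^1 = 0.241105
C(3,3)·0.901^3·0.099^0 = 0.731433
Sum = 0.9725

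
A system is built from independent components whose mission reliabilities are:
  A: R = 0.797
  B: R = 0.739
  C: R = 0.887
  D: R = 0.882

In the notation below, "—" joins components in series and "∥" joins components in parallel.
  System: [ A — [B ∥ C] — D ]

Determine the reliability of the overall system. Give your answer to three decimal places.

Parallel (B and C): 1 − (1 − 0.73900)(1 − 0.88700) = 0.97051
Series (A, [0.97051], and D): 0.79700 × 0.97051 × 0.88200 = 0.682

0.682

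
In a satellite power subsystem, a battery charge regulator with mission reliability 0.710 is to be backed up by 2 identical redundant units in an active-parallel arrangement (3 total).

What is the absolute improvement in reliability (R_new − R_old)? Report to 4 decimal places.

R_before = 0.710
R_after = 1 − (1 − 0.710)^3 = 0.9756
ΔR = 0.9756 − 0.710 = 0.2656

0.2656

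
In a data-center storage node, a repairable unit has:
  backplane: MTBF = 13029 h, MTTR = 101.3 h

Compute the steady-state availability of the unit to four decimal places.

0.9923

A(backplane) = MTBF/(MTBF+MTTR) = 13029/(13029+101.3) = 0.9923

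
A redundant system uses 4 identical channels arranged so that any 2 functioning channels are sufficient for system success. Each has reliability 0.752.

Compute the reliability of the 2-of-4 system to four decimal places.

0.9503

R = Σ_{i=2}^{4} C(4,i) p^i (1−p)^{4−i} with p = 0.752
C(4,2)·0.752^2·0.248^2 = 0.208685
C(4,3)·0.752^3·0.248^1 = 0.421857
C(4,4)·0.752^4·0.248^0 = 0.319795
Sum = 0.9503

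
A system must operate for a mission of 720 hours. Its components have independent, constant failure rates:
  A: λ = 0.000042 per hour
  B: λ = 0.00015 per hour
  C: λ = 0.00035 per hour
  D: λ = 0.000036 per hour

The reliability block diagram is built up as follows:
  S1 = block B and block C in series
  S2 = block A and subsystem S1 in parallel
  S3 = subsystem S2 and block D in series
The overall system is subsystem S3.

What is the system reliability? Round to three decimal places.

0.966

R(A) = exp(−0.000042 × 720) = 0.97021
R(B) = exp(−0.00015 × 720) = 0.89763
R(C) = exp(−0.00035 × 720) = 0.77724
R(D) = exp(−0.000036 × 720) = 0.97441
Series (B and C): 0.89763 × 0.77724 = 0.69767
Parallel (A and [0.69767]): 1 − (1 − 0.97021)(1 − 0.69767) = 0.99099
Series ([0.99099] and D): 0.99099 × 0.97441 = 0.966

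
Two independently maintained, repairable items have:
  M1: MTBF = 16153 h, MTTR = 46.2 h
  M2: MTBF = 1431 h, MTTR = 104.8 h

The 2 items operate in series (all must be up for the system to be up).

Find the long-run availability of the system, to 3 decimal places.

0.929

A(M1) = MTBF/(MTBF+MTTR) = 16153/(16153+46.2) = 0.997148
A(M2) = MTBF/(MTBF+MTTR) = 1431/(1431+104.8) = 0.931762
Series availability: 0.997148 × 0.931762 = 0.929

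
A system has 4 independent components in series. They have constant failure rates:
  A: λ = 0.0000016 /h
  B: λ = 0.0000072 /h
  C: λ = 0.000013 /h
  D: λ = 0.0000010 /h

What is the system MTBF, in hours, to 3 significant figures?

43900

Series of exponential components: λ_sys = Σ λ_i
λ_sys = 0.0000016 + 0.0000072 + 0.000013 + 0.0000010 = 2.2800e-05 /h
MTBF = 1 / λ_sys = 43900 h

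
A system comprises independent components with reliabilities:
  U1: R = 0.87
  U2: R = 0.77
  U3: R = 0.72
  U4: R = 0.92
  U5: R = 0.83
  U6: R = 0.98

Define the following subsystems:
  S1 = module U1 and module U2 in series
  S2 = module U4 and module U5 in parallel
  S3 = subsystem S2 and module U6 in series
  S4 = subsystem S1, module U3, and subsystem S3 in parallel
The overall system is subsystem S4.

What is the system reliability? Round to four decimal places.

Series (U1 and U2): 0.870000 × 0.770000 = 0.669900
Parallel (U4 and U5): 1 − (1 − 0.920000)(1 − 0.830000) = 0.986400
Series ([0.986400] and U6): 0.986400 × 0.980000 = 0.966672
Parallel ([0.669900], U3, and [0.966672]): 1 − (1 − 0.669900)(1 − 0.720000)(1 − 0.966672) = 0.9969

0.9969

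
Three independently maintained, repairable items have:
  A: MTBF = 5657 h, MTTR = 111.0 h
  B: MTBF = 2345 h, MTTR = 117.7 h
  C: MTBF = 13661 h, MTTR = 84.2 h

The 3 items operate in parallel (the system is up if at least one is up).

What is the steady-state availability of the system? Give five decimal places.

A(A) = MTBF/(MTBF+MTTR) = 5657/(5657+111.0) = 0.980756
A(B) = MTBF/(MTBF+MTTR) = 2345/(2345+117.7) = 0.952207
A(C) = MTBF/(MTBF+MTTR) = 13661/(13661+84.2) = 0.993874
Parallel availability: 1 − (1 − 0.980756)(1 − 0.952207)(1 − 0.993874) = 0.99999

0.99999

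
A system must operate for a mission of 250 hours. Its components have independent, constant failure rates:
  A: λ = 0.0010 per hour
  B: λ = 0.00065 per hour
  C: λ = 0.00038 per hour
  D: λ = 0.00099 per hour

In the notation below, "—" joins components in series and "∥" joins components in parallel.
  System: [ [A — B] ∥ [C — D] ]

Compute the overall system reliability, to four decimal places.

0.9020

R(A) = exp(−0.0010 × 250) = 0.778801
R(B) = exp(−0.00065 × 250) = 0.850016
R(C) = exp(−0.00038 × 250) = 0.909373
R(D) = exp(−0.00099 × 250) = 0.780750
Series (A and B): 0.778801 × 0.850016 = 0.661993
Series (C and D): 0.909373 × 0.780750 = 0.709993
Parallel ([0.661993] and [0.709993]): 1 − (1 − 0.661993)(1 − 0.709993) = 0.9020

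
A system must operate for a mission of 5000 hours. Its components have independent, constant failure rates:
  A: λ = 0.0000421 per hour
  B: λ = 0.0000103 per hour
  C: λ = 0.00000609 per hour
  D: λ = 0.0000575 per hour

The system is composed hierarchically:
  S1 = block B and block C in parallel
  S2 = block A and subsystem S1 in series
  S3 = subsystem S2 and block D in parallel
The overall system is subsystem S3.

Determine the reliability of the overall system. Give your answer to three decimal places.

R(A) = exp(−0.0000421 × 5000) = 0.81018
R(B) = exp(−0.0000103 × 5000) = 0.94980
R(C) = exp(−0.00000609 × 5000) = 0.97001
R(D) = exp(−0.0000575 × 5000) = 0.75014
Parallel (B and C): 1 − (1 − 0.94980)(1 − 0.97001) = 0.99849
Series (A and [0.99849]): 0.81018 × 0.99849 = 0.80896
Parallel ([0.80896] and D): 1 − (1 − 0.80896)(1 − 0.75014) = 0.952

0.952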